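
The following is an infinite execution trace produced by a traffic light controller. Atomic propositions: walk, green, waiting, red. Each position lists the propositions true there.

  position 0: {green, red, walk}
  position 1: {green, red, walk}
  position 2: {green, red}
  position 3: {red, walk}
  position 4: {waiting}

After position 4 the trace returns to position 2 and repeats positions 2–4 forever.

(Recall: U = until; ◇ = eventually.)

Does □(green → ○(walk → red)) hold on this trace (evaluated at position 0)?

Satisfied

green → ○(walk → red) holds at every position 0..4, and those are all positions ever visited, so □(green → ○(walk → red)) holds.
Positions where green holds: 0, 1, 2.
Check ○(walk → red) at each: 0→ok, 1→ok, 2→ok.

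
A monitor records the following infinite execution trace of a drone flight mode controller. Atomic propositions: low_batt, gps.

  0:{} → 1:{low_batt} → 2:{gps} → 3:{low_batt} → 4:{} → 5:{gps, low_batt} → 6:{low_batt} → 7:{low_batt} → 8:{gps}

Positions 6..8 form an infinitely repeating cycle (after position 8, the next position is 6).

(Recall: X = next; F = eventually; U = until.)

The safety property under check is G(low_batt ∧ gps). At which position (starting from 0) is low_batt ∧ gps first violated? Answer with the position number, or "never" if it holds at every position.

0

At position 0 the labels are {}, so low_batt ∧ gps is false there. This is the first violation.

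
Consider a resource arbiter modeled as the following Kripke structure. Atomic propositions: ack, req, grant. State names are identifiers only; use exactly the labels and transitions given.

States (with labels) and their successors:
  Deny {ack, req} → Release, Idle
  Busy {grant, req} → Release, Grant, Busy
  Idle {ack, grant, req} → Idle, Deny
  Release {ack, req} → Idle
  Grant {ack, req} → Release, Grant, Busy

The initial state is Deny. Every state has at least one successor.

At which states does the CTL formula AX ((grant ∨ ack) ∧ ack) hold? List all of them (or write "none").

{Deny, Idle, Release}

States satisfying (grant ∨ ack) ∧ ack: {Deny, Idle, Release, Grant}.
States satisfying AX ((grant ∨ ack) ∧ ack): {Deny, Idle, Release}.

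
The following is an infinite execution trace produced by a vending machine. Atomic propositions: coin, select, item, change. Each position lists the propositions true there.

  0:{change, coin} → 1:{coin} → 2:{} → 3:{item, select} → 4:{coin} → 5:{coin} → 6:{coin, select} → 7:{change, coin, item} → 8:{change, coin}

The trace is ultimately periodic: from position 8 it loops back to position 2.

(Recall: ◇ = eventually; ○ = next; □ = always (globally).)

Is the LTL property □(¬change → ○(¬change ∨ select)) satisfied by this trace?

Violated

¬change → ○(¬change ∨ select) must hold at every position from 0 onward. It fails at position 6, so □(¬change → ○(¬change ∨ select)) is false.
Positions where ¬change holds: 1, 2, 3, 4, 5, 6.
Check ○(¬change ∨ select) at each: 1→ok, 2→ok, 3→ok, 4→ok, 5→ok, 6→fails.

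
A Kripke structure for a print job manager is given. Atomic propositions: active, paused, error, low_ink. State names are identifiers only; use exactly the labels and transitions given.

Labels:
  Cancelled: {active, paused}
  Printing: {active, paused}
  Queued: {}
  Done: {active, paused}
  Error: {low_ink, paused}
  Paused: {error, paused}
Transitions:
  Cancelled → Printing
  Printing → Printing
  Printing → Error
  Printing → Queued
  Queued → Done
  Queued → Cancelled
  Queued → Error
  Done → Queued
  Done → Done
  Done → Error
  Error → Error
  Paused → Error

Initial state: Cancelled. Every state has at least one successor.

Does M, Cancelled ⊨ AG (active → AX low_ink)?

States satisfying active → AX low_ink: {Queued, Error, Paused}.
States satisfying AG (active → AX low_ink): {Error, Paused}.
Cancelled is reachable from Cancelled and violates active → AX low_ink, so AG fails at Cancelled.
Cancelled ∉ Sat(AG (active → AX low_ink)).

Violated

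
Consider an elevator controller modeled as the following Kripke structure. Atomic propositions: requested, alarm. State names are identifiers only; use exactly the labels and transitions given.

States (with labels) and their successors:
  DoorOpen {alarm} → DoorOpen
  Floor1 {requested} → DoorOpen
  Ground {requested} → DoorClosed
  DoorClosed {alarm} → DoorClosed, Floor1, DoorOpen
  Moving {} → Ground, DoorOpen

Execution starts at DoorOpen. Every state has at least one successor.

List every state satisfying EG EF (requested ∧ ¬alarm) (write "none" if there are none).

{Ground, DoorClosed, Moving}

States satisfying EF (requested ∧ ¬alarm): {Floor1, Ground, DoorClosed, Moving}.
States satisfying EG EF (requested ∧ ¬alarm): {Ground, DoorClosed, Moving}.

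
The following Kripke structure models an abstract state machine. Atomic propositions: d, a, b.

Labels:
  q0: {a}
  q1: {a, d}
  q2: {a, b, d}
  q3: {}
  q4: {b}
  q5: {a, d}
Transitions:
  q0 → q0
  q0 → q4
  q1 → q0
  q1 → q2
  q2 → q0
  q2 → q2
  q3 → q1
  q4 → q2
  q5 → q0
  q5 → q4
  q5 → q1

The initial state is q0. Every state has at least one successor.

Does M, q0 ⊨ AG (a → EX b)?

Satisfied

States satisfying a → EX b: {q0, q1, q2, q3, q4, q5}.
States satisfying AG (a → EX b): {q0, q1, q2, q3, q4, q5}.
Every state reachable from q0 satisfies a → EX b.
q0 ∈ Sat(AG (a → EX b)).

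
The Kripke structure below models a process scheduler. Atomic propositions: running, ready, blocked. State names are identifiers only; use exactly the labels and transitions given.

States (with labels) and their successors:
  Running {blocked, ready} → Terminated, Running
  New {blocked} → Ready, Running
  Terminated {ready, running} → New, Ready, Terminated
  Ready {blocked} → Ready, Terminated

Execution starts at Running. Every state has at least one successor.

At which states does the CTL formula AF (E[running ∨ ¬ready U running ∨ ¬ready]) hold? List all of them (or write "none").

States satisfying E[running ∨ ¬ready U running ∨ ¬ready]: {New, Terminated, Ready}.
States satisfying AF (E[running ∨ ¬ready U running ∨ ¬ready]): {New, Terminated, Ready}.

{New, Terminated, Ready}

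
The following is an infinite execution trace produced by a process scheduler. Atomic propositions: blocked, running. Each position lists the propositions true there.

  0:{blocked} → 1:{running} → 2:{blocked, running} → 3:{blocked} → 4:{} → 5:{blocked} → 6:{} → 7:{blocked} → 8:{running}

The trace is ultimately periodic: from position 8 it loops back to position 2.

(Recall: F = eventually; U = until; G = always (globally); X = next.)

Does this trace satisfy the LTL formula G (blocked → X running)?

Violated

blocked → X running must hold at every position from 0 onward. It fails at position 2, so G (blocked → X running) is false.
Positions where blocked holds: 0, 2, 3, 5, 7.
Check X running at each: 0→ok, 2→fails, 3→fails, 5→fails, 7→ok.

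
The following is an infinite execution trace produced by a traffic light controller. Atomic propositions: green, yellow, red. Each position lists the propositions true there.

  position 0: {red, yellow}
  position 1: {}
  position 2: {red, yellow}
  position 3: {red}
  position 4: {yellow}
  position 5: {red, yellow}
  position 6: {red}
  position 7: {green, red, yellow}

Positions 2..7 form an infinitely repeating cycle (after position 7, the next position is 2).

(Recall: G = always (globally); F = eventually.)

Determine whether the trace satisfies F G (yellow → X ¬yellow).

G (yellow → X ¬yellow) is false at every position 0..7, so it never becomes true and F G (yellow → X ¬yellow) fails.

Does not hold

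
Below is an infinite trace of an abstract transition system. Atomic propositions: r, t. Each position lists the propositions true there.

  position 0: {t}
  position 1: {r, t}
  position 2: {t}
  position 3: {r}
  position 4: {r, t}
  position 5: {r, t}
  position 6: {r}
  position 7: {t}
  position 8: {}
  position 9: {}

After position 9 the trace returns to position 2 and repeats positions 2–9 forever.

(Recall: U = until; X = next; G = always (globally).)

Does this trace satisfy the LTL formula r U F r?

Walking from position 0: F r first holds at position 0, and r holds at every earlier position along the way, so r U F r holds.

Satisfied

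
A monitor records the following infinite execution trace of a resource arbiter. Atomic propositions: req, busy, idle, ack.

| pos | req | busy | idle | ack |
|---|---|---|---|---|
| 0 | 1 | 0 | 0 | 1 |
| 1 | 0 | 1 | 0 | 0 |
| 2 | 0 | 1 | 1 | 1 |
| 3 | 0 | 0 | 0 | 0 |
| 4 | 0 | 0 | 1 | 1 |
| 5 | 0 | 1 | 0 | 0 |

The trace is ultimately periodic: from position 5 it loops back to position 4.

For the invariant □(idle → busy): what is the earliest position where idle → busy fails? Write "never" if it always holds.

4

Check idle → busy at each position in order: 0 ✓, 1 ✓, 2 ✓, 3 ✓.
At position 4 the labels are {ack, idle}, so idle → busy is false there. This is the first violation.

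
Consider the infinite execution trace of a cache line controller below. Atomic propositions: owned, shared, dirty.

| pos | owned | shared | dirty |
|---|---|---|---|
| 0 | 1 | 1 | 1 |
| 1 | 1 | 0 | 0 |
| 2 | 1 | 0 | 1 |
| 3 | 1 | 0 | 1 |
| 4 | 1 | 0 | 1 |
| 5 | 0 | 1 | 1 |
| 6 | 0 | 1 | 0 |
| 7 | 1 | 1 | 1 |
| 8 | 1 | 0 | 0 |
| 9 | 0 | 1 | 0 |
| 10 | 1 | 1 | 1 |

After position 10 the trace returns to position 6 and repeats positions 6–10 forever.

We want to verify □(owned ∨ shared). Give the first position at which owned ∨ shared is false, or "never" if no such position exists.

never

owned ∨ shared holds at every position 0..10, and those are all the positions the trace ever visits, so the invariant □(owned ∨ shared) is never violated.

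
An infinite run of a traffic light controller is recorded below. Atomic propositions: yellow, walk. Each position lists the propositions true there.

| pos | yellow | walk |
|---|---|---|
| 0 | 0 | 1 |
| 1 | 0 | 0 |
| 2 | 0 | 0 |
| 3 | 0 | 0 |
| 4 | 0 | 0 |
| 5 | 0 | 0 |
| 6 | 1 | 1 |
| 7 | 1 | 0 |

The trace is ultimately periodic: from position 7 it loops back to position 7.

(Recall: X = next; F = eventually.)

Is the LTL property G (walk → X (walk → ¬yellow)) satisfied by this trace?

Satisfied

walk → X (walk → ¬yellow) holds at every position 0..7, and those are all positions ever visited, so G (walk → X (walk → ¬yellow)) holds.
Positions where walk holds: 0, 6.
Check X (walk → ¬yellow) at each: 0→ok, 6→ok.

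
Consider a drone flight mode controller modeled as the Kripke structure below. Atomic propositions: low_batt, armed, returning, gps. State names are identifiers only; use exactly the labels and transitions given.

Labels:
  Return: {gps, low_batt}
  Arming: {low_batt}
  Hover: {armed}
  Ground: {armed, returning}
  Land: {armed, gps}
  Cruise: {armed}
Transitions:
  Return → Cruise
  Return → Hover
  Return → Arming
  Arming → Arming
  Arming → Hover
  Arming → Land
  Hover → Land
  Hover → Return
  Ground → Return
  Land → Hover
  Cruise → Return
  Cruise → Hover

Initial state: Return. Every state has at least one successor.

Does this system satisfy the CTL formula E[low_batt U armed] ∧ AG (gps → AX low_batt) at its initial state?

Violated

States satisfying low_batt: {Return, Arming}.
States satisfying armed: {Hover, Ground, Land, Cruise}.
States satisfying E[low_batt U armed]: {Return, Arming, Hover, Ground, Land, Cruise}.
States satisfying gps → AX low_batt: {Arming, Hover, Ground, Cruise}.
States satisfying AG (gps → AX low_batt): ∅.
States satisfying E[low_batt U armed] ∧ AG (gps → AX low_batt): ∅.
Return ∉ Sat(E[low_batt U armed] ∧ AG (gps → AX low_batt)).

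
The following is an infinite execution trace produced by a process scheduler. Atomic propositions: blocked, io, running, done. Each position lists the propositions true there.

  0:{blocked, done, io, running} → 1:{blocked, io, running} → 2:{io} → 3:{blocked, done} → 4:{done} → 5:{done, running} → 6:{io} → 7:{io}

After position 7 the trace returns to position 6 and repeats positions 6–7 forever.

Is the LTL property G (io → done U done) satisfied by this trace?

No

io → done U done must hold at every position from 0 onward. It fails at position 1, so G (io → done U done) is false.
Positions where io holds: 0, 1, 2, 6, 7.
Check done U done at each: 0→ok, 1→fails, 2→fails, 6→fails, 7→fails.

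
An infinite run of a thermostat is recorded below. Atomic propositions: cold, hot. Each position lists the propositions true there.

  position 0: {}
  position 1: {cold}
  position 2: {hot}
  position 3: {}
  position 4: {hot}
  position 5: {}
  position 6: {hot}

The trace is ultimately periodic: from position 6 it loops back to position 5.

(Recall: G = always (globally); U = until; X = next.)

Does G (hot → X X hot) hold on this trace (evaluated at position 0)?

Satisfied

hot → X X hot holds at every position 0..6, and those are all positions ever visited, so G (hot → X X hot) holds.
Positions where hot holds: 2, 4, 6.
Check X X hot at each: 2→ok, 4→ok, 6→ok.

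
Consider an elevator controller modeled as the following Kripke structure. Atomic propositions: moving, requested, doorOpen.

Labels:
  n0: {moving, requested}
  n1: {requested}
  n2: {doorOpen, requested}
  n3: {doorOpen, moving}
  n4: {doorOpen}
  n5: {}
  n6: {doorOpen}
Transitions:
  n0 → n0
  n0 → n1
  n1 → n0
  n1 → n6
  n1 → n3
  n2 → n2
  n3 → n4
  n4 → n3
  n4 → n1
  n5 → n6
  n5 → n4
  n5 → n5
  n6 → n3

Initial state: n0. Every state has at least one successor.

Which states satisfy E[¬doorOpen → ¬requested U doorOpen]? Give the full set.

{n2, n3, n4, n5, n6}

States satisfying ¬doorOpen → ¬requested: {n2, n3, n4, n5, n6}.
States satisfying doorOpen: {n2, n3, n4, n6}.
States satisfying E[¬doorOpen → ¬requested U doorOpen]: {n2, n3, n4, n5, n6}.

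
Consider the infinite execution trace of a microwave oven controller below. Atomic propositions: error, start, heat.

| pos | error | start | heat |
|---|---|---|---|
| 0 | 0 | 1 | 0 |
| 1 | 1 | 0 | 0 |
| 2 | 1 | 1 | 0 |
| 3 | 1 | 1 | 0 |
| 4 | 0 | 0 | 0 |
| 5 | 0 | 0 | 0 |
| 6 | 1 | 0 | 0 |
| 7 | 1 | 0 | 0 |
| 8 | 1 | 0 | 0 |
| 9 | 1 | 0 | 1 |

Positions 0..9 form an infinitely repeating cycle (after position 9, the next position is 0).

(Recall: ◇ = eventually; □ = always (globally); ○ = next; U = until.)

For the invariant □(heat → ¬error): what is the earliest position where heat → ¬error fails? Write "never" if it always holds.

9

Check heat → ¬error at each position in order: 0 ✓, 1 ✓, 2 ✓, 3 ✓, 4 ✓, 5 ✓, 6 ✓, 7 ✓, 8 ✓.
At position 9 the labels are {error, heat}, so heat → ¬error is false there. This is the first violation.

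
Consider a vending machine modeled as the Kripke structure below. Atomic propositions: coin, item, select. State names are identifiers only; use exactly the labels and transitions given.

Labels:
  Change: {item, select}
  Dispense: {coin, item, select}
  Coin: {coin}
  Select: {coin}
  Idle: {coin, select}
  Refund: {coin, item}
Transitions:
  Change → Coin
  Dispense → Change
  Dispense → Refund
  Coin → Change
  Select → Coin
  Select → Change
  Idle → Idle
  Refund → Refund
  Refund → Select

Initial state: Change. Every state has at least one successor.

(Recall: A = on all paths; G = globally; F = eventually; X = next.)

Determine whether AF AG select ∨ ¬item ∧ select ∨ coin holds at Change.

Does not hold

States satisfying AG select: {Idle}.
States satisfying AF AG select: {Idle}.
States satisfying ¬item: {Coin, Select, Idle}.
States satisfying ¬item ∧ select: {Idle}.
States satisfying ¬item ∧ select ∨ coin: {Dispense, Coin, Select, Idle, Refund}.
States satisfying AF AG select ∨ ¬item ∧ select ∨ coin: {Dispense, Coin, Select, Idle, Refund}.
Change ∉ Sat(AF AG select ∨ ¬item ∧ select ∨ coin).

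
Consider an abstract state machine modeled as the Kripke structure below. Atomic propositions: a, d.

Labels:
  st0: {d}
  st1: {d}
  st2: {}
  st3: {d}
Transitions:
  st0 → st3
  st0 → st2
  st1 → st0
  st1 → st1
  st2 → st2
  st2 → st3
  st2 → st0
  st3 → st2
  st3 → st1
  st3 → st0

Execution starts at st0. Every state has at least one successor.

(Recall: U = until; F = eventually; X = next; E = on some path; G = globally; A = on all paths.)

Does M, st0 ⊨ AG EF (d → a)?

Holds

States satisfying EF (d → a): {st0, st1, st2, st3}.
States satisfying AG EF (d → a): {st0, st1, st2, st3}.
Every state reachable from st0 satisfies EF (d → a).
st0 ∈ Sat(AG EF (d → a)).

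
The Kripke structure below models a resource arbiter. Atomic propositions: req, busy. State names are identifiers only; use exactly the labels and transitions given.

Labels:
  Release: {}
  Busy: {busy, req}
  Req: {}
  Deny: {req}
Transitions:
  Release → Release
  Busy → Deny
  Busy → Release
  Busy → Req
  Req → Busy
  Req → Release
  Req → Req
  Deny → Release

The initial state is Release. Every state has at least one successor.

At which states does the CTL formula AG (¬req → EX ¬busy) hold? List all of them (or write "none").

States satisfying ¬req → EX ¬busy: {Release, Busy, Req, Deny}.
States satisfying AG (¬req → EX ¬busy): {Release, Busy, Req, Deny}.

{Release, Busy, Req, Deny}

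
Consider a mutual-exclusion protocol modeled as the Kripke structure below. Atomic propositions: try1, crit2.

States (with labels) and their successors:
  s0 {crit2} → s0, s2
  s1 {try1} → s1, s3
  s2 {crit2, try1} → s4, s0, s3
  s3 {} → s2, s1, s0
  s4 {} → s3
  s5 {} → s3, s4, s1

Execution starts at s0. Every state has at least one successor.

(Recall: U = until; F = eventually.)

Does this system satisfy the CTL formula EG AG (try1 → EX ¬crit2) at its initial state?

States satisfying AG (try1 → EX ¬crit2): {s0, s1, s2, s3, s4, s5}.
States satisfying EG AG (try1 → EX ¬crit2): {s0, s1, s2, s3, s4, s5}.
s0 ∈ Sat(EG AG (try1 → EX ¬crit2)).

Yes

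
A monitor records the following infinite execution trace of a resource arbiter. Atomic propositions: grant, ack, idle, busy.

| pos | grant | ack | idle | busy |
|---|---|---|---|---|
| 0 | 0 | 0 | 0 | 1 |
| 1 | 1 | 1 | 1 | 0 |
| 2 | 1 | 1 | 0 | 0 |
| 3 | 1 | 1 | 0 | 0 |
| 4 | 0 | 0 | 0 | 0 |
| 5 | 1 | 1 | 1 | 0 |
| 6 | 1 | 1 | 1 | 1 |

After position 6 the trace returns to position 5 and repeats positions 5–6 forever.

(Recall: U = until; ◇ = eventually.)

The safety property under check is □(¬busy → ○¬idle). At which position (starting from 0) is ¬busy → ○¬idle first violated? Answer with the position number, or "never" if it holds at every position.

4

Check ¬busy → ○¬idle at each position in order: 0 ✓, 1 ✓, 2 ✓, 3 ✓.
At position 4 the labels are {} and the next position 5 has {ack, grant, idle}, so ¬busy → ○¬idle is false there. This is the first violation.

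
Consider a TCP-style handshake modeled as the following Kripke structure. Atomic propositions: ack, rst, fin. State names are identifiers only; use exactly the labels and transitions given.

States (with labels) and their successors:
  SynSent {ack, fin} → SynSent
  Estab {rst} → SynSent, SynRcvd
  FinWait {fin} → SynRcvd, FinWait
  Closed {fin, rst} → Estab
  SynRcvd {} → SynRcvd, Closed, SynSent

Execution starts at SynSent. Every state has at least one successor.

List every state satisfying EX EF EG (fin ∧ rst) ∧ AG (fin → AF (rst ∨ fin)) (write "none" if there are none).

States satisfying EF EG (fin ∧ rst): ∅.
States satisfying EX EF EG (fin ∧ rst): ∅.
States satisfying fin → AF (rst ∨ fin): {SynSent, Estab, FinWait, Closed, SynRcvd}.
States satisfying AG (fin → AF (rst ∨ fin)): {SynSent, Estab, FinWait, Closed, SynRcvd}.
States satisfying EX EF EG (fin ∧ rst) ∧ AG (fin → AF (rst ∨ fin)): ∅.

none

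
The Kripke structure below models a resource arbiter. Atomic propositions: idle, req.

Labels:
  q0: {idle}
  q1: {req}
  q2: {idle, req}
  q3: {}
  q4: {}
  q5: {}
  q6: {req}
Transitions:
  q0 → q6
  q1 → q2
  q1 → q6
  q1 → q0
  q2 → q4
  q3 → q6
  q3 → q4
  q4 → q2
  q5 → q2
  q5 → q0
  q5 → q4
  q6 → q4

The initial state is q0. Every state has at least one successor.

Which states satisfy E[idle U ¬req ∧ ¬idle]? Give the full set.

States satisfying idle: {q0, q2}.
States satisfying ¬req ∧ ¬idle: {q3, q4, q5}.
States satisfying E[idle U ¬req ∧ ¬idle]: {q2, q3, q4, q5}.

{q2, q3, q4, q5}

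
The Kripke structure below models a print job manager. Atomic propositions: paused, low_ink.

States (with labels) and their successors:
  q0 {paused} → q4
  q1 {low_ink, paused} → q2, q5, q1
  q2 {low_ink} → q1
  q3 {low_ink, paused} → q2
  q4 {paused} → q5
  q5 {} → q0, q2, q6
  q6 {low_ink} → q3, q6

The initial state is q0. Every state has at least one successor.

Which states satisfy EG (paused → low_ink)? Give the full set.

{q1, q2, q3, q5, q6}

States satisfying paused → low_ink: {q1, q2, q3, q5, q6}.
States satisfying EG (paused → low_ink): {q1, q2, q3, q5, q6}.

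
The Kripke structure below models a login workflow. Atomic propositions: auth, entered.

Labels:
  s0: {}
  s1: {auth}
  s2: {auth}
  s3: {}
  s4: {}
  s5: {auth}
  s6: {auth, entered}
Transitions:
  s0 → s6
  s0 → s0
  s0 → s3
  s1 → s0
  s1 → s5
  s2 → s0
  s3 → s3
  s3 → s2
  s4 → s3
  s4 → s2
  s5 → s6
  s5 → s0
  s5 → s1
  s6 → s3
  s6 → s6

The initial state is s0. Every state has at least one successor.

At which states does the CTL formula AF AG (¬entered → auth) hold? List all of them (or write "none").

States satisfying AG (¬entered → auth): ∅.
States satisfying AF AG (¬entered → auth): ∅.

none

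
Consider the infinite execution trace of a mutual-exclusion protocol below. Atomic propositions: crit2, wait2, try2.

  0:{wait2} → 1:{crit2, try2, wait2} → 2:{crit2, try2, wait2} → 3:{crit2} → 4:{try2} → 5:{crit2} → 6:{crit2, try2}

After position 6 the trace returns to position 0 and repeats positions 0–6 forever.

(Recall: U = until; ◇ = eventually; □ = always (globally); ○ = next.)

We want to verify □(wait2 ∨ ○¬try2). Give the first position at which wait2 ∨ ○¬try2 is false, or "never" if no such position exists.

3

Check wait2 ∨ ○¬try2 at each position in order: 0 ✓, 1 ✓, 2 ✓.
At position 3 the labels are {crit2} and the next position 4 has {try2}, so wait2 ∨ ○¬try2 is false there. This is the first violation.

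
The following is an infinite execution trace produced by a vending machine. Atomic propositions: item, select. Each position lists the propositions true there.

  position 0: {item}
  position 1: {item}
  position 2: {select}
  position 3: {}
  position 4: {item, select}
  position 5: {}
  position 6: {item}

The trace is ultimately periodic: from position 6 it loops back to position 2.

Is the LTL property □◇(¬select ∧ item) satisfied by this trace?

◇(¬select ∧ item) holds at every position 0..6, and those are all positions ever visited, so □◇(¬select ∧ item) holds.

Holds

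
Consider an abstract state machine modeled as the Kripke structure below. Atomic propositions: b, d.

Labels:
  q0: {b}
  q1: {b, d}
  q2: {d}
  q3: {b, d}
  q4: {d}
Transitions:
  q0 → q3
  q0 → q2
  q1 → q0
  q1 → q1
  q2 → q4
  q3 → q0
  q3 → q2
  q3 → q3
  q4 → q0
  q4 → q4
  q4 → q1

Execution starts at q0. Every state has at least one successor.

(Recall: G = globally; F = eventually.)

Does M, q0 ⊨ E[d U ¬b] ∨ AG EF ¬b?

States satisfying d: {q1, q2, q3, q4}.
States satisfying ¬b: {q2, q4}.
States satisfying E[d U ¬b]: {q2, q3, q4}.
States satisfying EF ¬b: {q0, q1, q2, q3, q4}.
States satisfying AG EF ¬b: {q0, q1, q2, q3, q4}.
States satisfying E[d U ¬b] ∨ AG EF ¬b: {q0, q1, q2, q3, q4}.
q0 ∈ Sat(E[d U ¬b] ∨ AG EF ¬b).

Satisfied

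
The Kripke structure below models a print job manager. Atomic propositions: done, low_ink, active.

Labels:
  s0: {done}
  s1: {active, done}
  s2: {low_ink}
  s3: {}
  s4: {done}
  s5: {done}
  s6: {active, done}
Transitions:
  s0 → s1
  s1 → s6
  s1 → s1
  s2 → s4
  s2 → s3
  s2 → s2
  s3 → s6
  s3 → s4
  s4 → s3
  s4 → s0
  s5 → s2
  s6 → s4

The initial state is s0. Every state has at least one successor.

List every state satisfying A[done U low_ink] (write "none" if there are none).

States satisfying done: {s0, s1, s4, s5, s6}.
States satisfying low_ink: {s2}.
States satisfying A[done U low_ink]: {s2, s5}.

{s2, s5}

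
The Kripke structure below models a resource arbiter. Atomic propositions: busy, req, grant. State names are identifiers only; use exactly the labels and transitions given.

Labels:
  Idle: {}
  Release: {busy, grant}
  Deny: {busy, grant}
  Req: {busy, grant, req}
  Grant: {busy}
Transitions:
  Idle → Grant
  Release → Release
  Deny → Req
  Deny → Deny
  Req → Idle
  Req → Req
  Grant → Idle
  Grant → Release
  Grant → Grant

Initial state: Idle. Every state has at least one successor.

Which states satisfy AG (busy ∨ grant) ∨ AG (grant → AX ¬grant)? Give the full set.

States satisfying busy ∨ grant: {Release, Deny, Req, Grant}.
States satisfying AG (busy ∨ grant): {Release}.
States satisfying grant → AX ¬grant: {Idle, Grant}.
States satisfying AG (grant → AX ¬grant): ∅.
States satisfying AG (busy ∨ grant) ∨ AG (grant → AX ¬grant): {Release}.

{Release}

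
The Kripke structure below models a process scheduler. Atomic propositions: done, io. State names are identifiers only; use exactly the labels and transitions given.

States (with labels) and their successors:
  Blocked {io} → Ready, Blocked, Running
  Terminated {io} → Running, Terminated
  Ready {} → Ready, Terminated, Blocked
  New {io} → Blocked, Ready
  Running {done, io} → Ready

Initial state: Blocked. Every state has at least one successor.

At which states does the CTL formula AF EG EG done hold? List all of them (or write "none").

none

States satisfying EG EG done: ∅.
States satisfying AF EG EG done: ∅.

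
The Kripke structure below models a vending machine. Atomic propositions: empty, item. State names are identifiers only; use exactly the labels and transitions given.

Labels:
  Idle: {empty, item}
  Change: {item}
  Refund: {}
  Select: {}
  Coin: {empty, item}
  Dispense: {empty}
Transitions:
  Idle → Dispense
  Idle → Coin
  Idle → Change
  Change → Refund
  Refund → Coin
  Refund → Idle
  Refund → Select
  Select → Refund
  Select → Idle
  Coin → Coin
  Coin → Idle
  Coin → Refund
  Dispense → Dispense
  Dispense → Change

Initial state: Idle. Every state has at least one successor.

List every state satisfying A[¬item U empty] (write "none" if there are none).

{Idle, Coin, Dispense}

States satisfying ¬item: {Refund, Select, Dispense}.
States satisfying empty: {Idle, Coin, Dispense}.
States satisfying A[¬item U empty]: {Idle, Coin, Dispense}.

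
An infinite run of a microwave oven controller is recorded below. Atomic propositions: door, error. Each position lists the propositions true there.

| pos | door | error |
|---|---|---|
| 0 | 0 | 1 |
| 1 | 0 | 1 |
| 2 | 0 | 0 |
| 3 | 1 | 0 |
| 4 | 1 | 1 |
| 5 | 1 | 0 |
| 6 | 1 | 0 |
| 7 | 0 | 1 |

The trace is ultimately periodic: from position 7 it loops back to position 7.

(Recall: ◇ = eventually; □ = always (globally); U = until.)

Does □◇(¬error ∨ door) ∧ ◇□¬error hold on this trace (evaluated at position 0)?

Violated

◇(¬error ∨ door) must hold at every position from 0 onward. It fails at position 7, so □◇(¬error ∨ door) is false.
□¬error is false at every position 0..7, so it never becomes true and ◇□¬error fails.
At position 0: □◇(¬error ∨ door) is false; ◇□¬error is false; so □◇(¬error ∨ door) ∧ ◇□¬error is false.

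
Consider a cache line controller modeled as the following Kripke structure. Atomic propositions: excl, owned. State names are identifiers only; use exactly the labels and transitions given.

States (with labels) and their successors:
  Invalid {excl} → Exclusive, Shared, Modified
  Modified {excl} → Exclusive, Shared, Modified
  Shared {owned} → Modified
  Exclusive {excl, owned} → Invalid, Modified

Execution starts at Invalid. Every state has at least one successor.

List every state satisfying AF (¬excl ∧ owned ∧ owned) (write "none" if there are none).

States satisfying ¬excl ∧ owned ∧ owned: {Shared}.
States satisfying AF (¬excl ∧ owned ∧ owned): {Shared}.

{Shared}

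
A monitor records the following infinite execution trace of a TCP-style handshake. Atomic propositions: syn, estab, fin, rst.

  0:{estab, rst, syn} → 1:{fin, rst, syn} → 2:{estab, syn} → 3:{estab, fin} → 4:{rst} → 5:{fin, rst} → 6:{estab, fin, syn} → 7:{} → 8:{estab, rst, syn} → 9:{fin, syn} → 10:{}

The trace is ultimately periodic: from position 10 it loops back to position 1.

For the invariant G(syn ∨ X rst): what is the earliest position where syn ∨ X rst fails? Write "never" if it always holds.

Check syn ∨ X rst at each position in order: 0 ✓, 1 ✓, 2 ✓, 3 ✓, 4 ✓.
At position 5 the labels are {fin, rst} and the next position 6 has {estab, fin, syn}, so syn ∨ X rst is false there. This is the first violation.

5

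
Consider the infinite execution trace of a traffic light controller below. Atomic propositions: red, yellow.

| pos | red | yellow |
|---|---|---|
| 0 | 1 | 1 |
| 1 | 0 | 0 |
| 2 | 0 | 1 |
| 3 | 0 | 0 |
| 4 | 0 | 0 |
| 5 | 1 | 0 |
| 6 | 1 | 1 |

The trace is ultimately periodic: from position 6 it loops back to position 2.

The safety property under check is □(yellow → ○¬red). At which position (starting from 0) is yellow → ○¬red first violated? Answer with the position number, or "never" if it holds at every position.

yellow → ○¬red holds at every position 0..6, and those are all the positions the trace ever visits, so the invariant □(yellow → ○¬red) is never violated.

never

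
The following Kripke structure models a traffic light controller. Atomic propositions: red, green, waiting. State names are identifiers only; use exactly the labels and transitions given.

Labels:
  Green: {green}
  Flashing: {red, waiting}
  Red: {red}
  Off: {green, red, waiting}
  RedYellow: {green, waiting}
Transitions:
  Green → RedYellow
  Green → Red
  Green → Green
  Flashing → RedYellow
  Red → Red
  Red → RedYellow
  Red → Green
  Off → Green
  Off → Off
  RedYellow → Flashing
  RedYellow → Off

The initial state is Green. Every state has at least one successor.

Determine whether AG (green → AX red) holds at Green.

Does not hold

States satisfying green → AX red: {Flashing, Red, RedYellow}.
States satisfying AG (green → AX red): ∅.
Green is reachable from Green and violates green → AX red, so AG fails at Green.
Green ∉ Sat(AG (green → AX red)).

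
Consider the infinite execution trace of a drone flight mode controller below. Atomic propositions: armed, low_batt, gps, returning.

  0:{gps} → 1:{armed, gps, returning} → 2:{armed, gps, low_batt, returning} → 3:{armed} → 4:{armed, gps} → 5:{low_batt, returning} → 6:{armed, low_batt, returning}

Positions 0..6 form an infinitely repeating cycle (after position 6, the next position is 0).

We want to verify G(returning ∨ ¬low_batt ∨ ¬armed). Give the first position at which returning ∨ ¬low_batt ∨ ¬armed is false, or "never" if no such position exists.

returning ∨ ¬low_batt ∨ ¬armed holds at every position 0..6, and those are all the positions the trace ever visits, so the invariant G(returning ∨ ¬low_batt ∨ ¬armed) is never violated.

never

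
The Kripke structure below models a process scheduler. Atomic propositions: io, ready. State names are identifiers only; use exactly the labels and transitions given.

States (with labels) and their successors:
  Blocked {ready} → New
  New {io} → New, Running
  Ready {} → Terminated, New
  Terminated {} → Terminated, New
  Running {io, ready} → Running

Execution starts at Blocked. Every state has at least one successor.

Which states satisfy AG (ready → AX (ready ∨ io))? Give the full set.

States satisfying ready → AX (ready ∨ io): {Blocked, New, Ready, Terminated, Running}.
States satisfying AG (ready → AX (ready ∨ io)): {Blocked, New, Ready, Terminated, Running}.

{Blocked, New, Ready, Terminated, Running}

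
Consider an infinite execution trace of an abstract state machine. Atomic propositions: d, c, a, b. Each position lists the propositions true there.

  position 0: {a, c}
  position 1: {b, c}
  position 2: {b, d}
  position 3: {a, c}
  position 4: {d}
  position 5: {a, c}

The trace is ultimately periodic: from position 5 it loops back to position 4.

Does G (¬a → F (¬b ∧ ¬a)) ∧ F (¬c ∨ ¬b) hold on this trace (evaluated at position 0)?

¬a → F (¬b ∧ ¬a) holds at every position 0..5, and those are all positions ever visited, so G (¬a → F (¬b ∧ ¬a)) holds.
Positions where ¬a holds: 1, 2, 4.
Check F (¬b ∧ ¬a) at each: 1→ok, 2→ok, 4→ok.
¬c ∨ ¬b holds at position 0, which is reachable from 0, so F (¬c ∨ ¬b) holds.
At position 0: G (¬a → F (¬b ∧ ¬a)) is true; F (¬c ∨ ¬b) is true; so G (¬a → F (¬b ∧ ¬a)) ∧ F (¬c ∨ ¬b) is true.

Satisfied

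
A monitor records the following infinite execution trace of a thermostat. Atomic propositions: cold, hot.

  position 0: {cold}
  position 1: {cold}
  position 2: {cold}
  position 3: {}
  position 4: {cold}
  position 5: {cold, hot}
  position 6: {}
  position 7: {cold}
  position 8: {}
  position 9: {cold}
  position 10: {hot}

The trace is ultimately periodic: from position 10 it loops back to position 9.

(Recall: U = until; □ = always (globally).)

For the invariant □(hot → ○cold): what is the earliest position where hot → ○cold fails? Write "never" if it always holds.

Check hot → ○cold at each position in order: 0 ✓, 1 ✓, 2 ✓, 3 ✓, 4 ✓.
At position 5 the labels are {cold, hot} and the next position 6 has {}, so hot → ○cold is false there. This is the first violation.

5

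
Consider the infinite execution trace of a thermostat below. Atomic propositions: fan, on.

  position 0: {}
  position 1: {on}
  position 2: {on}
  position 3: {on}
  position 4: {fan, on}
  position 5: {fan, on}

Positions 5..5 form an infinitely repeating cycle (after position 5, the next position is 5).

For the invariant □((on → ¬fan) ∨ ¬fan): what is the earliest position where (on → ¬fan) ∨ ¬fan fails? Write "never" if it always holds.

4

Check (on → ¬fan) ∨ ¬fan at each position in order: 0 ✓, 1 ✓, 2 ✓, 3 ✓.
At position 4 the labels are {fan, on}, so (on → ¬fan) ∨ ¬fan is false there. This is the first violation.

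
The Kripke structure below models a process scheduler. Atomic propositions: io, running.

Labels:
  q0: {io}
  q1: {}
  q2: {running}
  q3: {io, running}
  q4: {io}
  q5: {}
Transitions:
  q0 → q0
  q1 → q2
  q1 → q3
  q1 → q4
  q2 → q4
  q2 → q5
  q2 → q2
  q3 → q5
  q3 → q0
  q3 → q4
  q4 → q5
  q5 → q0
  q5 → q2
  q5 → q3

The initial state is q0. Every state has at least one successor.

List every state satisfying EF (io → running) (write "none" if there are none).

{q1, q2, q3, q4, q5}

States satisfying io → running: {q1, q2, q3, q5}.
States satisfying EF (io → running): {q1, q2, q3, q4, q5}.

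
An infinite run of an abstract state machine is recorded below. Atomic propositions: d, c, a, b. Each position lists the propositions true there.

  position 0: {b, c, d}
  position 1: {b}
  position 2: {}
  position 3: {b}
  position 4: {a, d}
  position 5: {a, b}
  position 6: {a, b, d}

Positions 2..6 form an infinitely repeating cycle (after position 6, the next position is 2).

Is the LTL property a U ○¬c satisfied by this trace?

Walking from position 0: ○¬c first holds at position 0, and a holds at every earlier position along the way, so a U ○¬c holds.

Yes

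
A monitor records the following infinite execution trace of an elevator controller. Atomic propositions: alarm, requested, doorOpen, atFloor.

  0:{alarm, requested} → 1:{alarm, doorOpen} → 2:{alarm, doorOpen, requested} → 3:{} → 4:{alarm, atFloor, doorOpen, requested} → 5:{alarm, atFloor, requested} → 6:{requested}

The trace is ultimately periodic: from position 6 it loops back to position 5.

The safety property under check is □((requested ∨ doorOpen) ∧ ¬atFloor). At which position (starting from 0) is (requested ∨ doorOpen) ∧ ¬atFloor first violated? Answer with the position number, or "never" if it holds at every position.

Check (requested ∨ doorOpen) ∧ ¬atFloor at each position in order: 0 ✓, 1 ✓, 2 ✓.
At position 3 the labels are {}, so (requested ∨ doorOpen) ∧ ¬atFloor is false there. This is the first violation.

3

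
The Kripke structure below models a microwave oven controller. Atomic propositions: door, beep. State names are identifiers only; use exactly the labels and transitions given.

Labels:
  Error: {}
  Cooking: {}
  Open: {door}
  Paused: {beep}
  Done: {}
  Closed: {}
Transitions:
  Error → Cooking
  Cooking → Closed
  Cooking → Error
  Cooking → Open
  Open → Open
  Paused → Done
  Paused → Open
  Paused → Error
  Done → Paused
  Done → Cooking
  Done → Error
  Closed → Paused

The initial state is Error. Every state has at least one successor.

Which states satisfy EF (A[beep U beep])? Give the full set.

States satisfying A[beep U beep]: {Paused}.
States satisfying EF (A[beep U beep]): {Error, Cooking, Paused, Done, Closed}.

{Error, Cooking, Paused, Done, Closed}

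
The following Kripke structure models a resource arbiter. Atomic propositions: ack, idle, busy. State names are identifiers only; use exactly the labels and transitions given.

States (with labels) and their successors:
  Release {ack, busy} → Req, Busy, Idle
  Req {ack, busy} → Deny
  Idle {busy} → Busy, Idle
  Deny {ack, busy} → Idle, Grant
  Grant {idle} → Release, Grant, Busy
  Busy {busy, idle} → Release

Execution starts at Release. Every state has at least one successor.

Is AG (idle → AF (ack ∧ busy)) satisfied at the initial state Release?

Violated

States satisfying idle → AF (ack ∧ busy): {Release, Req, Idle, Deny, Busy}.
States satisfying AG (idle → AF (ack ∧ busy)): ∅.
Grant is reachable from Release and violates idle → AF (ack ∧ busy), so AG fails at Release.
Release ∉ Sat(AG (idle → AF (ack ∧ busy))).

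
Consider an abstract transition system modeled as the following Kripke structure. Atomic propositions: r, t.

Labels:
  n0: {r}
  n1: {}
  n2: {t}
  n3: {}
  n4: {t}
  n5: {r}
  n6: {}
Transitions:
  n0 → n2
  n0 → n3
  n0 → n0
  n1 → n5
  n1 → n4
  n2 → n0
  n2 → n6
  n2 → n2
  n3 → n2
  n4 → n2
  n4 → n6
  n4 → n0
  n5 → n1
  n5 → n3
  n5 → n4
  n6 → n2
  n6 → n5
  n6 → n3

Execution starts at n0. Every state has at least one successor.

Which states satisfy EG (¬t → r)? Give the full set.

States satisfying ¬t → r: {n0, n2, n4, n5}.
States satisfying EG (¬t → r): {n0, n2, n4, n5}.

{n0, n2, n4, n5}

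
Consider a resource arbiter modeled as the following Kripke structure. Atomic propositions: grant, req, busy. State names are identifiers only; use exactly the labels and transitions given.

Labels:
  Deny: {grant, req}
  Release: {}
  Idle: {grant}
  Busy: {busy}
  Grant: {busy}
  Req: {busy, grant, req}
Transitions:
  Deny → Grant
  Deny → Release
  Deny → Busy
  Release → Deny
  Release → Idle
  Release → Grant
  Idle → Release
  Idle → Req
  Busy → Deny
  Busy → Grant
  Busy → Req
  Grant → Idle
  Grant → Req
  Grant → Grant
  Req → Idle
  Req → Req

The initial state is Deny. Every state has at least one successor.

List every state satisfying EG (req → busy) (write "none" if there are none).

States satisfying req → busy: {Release, Idle, Busy, Grant, Req}.
States satisfying EG (req → busy): {Release, Idle, Busy, Grant, Req}.

{Release, Idle, Busy, Grant, Req}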